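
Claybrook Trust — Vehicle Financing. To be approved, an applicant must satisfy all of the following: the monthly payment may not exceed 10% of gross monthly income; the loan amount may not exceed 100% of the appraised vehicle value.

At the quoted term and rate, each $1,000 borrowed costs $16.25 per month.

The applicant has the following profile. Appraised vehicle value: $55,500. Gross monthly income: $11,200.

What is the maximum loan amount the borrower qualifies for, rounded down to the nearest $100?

Payment cap: 10% × $11,200 = $1,120/month.
At $16.25 per $1,000, that supports 1,120/16.25 × 1,000 ≈ $68,923 → $68,900.
LTV cap: 100% × $55,500 = $55,500 → $55,500.
Binding constraint: loan-to-value.

$55,500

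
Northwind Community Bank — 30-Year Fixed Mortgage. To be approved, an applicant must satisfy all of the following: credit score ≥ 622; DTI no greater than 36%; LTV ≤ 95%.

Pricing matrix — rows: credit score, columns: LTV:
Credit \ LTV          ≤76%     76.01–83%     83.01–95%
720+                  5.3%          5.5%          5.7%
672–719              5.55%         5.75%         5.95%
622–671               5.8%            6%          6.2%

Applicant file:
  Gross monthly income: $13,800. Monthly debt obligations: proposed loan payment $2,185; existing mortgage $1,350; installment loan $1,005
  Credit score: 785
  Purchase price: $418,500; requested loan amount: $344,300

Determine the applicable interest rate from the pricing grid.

5.5%

Credit score 785 ≥ 622; Total monthly debts = (2,185 + 1,350 + 1,005) = 4,540. Debt-to-income = 4,540/13,800 = 32.9% — meets 36% limit
LTV: 344,300 ÷ 418,500 = 82.3%, within 95% cap
Credit 785 → row 720+; LTV 82.3% → column 76.01–83%. Grid cell → 5.5%.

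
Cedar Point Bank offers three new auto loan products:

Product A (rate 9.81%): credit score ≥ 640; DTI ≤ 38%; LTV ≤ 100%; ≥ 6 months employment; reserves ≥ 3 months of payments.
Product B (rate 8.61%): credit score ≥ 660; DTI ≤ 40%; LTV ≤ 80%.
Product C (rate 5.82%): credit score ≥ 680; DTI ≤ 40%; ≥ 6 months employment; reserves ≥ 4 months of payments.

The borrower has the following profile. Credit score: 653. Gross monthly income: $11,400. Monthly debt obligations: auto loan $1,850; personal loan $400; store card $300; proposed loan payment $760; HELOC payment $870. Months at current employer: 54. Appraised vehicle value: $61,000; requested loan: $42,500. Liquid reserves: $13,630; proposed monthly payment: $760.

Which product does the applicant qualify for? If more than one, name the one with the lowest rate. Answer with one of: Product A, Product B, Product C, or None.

Product A

Total debts = (1,850 + 400 + 300 + 760 + 870) = 4,180; DTI = 4,180/11,400 = 36.7%.
LTV = 42,500/61,000 = 69.7%.
Reserves = 13,630/760 = 17.9 months.
Product A: score 653 ≥ 640; DTI 36.7% ≤ 38%; LTV 69.7% ≤ 100%; employment 54 ≥ 6 mo; reserves 17.9 ≥ 3 mo → qualifies.
Product B: score 653 < 660; DTI 36.7% ≤ 40%; LTV 69.7% ≤ 80% → does not qualify.
Product C: score 653 < 680; DTI 36.7% ≤ 40%; employment 54 ≥ 6 mo; reserves 17.9 ≥ 4 mo → does not qualify.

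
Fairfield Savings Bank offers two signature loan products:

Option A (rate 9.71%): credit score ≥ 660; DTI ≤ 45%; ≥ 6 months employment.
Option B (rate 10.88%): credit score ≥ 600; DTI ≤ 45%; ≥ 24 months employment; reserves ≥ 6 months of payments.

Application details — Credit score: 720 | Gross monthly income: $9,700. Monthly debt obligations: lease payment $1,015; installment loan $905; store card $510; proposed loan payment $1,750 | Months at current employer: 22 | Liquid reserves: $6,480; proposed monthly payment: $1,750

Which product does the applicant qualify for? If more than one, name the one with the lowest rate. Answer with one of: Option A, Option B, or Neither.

Option A

Total debts = (1,015 + 905 + 510 + 1,750) = 4,180; DTI = 4,180/9,700 = 43.1%.
Reserves = 6,480/1,750 = 3.7 months.
Option A: score 720 ≥ 660; DTI 43.1% ≤ 45%; employment 22 ≥ 6 mo → qualifies.
Option B: score 720 ≥ 600; DTI 43.1% ≤ 45%; employment 22 < 24 mo; reserves 3.7 < 6 mo → does not qualify.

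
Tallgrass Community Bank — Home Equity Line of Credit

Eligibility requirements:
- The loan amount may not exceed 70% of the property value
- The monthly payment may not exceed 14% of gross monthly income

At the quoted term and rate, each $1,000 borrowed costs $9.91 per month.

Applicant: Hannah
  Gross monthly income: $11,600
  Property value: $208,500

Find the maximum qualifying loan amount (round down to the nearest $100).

Payment cap: 14% × $11,600 = $1,624/month.
At $9.91 per $1,000, that supports 1,624/9.91 × 1,000 ≈ $163,874 → $163,800.
LTV cap: 70% × $208,500 = $145,950 → $145,900.
Binding constraint: loan-to-value.

$145,900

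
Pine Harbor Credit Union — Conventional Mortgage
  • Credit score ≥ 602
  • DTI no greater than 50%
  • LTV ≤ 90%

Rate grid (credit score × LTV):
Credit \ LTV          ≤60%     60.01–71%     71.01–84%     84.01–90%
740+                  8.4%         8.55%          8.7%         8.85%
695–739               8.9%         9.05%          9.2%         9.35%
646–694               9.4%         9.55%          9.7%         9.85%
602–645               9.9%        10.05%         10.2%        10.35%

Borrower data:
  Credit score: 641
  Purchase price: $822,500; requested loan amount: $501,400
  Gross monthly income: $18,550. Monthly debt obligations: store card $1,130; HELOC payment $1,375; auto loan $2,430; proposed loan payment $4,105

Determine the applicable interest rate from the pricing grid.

10.05%

Credit score 641 ≥ 602; Total monthly debts = (1,130 + 1,375 + 2,430 + 4,105) = 9,040. Debt-to-income = 9,040/18,550 = 48.7% — meets 50% limit
Loan-to-value = 501,400/822,500 = 61% — pass (90% max)
Score 641 is in the 602–645 band; LTV 61% is in the 60.01–71% band → 10.05%.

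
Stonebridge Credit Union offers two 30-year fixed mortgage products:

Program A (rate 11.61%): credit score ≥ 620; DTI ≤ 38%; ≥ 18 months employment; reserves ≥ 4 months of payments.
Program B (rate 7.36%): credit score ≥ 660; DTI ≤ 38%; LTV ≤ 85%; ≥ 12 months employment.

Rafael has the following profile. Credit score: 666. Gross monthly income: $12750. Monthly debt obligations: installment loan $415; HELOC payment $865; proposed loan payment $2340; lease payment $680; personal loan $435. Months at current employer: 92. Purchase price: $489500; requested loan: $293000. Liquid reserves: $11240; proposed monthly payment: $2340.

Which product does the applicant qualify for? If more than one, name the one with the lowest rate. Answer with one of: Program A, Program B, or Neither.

Total debts = (415 + 865 + 2,340 + 680 + 435) = 4,735; DTI = 4,735/12,750 = 37.1%.
LTV = 293,000/489,500 = 59.9%.
Reserves = 11,240/2,340 = 4.8 months.
Program A: score 666 ≥ 620; DTI 37.1% ≤ 38%; employment 92 ≥ 18 mo; reserves 4.8 ≥ 4 mo → qualifies.
Program B: score 666 ≥ 660; DTI 37.1% ≤ 38%; LTV 59.9% ≤ 85%; employment 92 ≥ 12 mo → qualifies.
Qualifying: Program A, Program B. Lowest rate is 7.36% → Program B.

Program B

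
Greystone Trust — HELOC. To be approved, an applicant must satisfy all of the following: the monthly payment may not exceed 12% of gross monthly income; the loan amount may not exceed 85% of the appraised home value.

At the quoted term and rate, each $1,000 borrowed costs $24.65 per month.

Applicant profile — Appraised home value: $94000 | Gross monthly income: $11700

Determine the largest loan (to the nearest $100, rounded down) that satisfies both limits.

Payment cap: 12% × $11,700 = $1,404/month.
At $24.65 per $1,000, that supports 1,404/24.65 × 1,000 ≈ $56,957 → $56,900.
LTV cap: 85% × $94,000 = $79,900 → $79,900.
Binding constraint: payment-to-income.

$56,900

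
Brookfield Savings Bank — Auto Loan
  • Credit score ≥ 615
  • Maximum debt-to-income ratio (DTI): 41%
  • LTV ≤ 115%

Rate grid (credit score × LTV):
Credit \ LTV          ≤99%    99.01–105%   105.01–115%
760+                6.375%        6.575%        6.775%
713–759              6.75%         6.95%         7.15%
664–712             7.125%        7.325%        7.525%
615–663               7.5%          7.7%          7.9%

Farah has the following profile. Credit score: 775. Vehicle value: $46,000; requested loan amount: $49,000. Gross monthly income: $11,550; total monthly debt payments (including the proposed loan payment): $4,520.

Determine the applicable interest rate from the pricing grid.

6.775%

Credit score 775 ≥ 615; DTI = 4,520/11,550 = 39.1% ≤ 41%
LTV = 49,000/46,000 = 106.5% ≤ 115%
Row: 775 falls in 760+. Column: 106.5% falls in 105.01–115%. Rate = 6.775%.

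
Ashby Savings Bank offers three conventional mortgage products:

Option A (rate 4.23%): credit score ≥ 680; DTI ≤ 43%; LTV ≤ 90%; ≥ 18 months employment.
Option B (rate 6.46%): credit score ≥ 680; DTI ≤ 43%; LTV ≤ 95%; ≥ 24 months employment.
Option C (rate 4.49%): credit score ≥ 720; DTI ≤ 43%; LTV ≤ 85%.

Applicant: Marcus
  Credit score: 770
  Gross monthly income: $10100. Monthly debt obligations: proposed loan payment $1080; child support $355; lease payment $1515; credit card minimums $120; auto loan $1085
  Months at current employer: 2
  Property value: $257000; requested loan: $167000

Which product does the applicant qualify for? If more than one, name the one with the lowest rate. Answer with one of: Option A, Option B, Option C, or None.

Total debts = (1,080 + 355 + 1,515 + 120 + 1,085) = 4,155; DTI = 4,155/10,100 = 41.1%.
LTV = 167,000/257,000 = 65%.
Option A: score 770 ≥ 680; DTI 41.1% ≤ 43%; LTV 65% ≤ 90%; employment 2 < 18 mo → does not qualify.
Option B: score 770 ≥ 680; DTI 41.1% ≤ 43%; LTV 65% ≤ 95%; employment 2 < 24 mo → does not qualify.
Option C: score 770 ≥ 720; DTI 41.1% ≤ 43%; LTV 65% ≤ 85% → qualifies.

Option C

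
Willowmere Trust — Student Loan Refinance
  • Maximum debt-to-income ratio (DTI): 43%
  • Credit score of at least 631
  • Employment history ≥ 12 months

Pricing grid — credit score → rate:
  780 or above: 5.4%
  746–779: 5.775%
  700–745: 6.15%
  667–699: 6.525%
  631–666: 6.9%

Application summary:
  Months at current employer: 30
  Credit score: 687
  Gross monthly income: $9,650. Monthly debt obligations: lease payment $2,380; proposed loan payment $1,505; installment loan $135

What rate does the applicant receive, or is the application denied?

Credit score 687 ≥ 631 (meets minimum)
Total monthly debts = (2,380 + 1,505 + 135) = 4,020. Debt-to-income = 4,020/9,650 = 41.7% — meets 43% limit
Employment 30 ≥ 12 months
All requirements met. Score 687 falls in the 667–699 tier → 6.525%.

Approved at 6.525%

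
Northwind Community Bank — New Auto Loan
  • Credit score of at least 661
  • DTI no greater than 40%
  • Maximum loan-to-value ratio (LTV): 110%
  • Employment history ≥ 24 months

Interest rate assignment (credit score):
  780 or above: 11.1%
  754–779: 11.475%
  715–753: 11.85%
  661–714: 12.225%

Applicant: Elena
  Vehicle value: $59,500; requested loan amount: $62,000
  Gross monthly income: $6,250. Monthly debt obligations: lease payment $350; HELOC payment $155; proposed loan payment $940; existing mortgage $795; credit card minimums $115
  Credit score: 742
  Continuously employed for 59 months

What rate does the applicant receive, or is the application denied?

Approved at 11.85%

Credit score 742 ≥ 661 (meets minimum)
Employment 59 ≥ 24 months
Total monthly debts = (350 + 155 + 940 + 795 + 115) = 2,355. DTI = 2,355/6,250 = 37.7% ≤ 40%
LTV = 62,000/59,500 = 104.2% ≤ 110%
All requirements met. Score 742 falls in the 715–753 tier → 11.85%.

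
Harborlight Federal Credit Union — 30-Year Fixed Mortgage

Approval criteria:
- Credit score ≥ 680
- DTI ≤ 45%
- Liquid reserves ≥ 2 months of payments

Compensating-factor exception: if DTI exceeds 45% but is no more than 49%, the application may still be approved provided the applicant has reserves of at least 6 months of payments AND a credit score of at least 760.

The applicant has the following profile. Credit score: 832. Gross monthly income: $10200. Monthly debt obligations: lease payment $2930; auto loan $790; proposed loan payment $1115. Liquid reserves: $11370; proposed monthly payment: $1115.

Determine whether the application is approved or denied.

Credit score 832 ≥ 680 (meets base)
Total debts = (2,930 + 790 + 1,115) = 4,835. DTI: 4,835 ÷ 10,200 = 47.4%, over the 45% base limit.
Reserves = 11,370/1,115 = 10.2 months ≥ 2
47.4% falls in the override range (45%–49%), so the compensating-factor test applies.
Reserves 10.2 ≥ 6 months; credit score 832 ≥ 760.
Both compensating conditions met → exception applies.

Approved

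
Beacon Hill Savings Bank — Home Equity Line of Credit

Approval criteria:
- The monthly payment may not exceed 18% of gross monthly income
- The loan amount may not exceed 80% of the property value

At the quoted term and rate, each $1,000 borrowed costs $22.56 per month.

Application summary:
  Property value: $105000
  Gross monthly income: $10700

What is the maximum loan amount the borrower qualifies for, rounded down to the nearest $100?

Payment cap: 18% × $10,700 = $1,926/month.
At $22.56 per $1,000, that supports 1,926/22.56 × 1,000 ≈ $85,372 → $85,300.
LTV cap: 80% × $105,000 = $84,000 → $84,000.
Binding constraint: loan-to-value.

$84,000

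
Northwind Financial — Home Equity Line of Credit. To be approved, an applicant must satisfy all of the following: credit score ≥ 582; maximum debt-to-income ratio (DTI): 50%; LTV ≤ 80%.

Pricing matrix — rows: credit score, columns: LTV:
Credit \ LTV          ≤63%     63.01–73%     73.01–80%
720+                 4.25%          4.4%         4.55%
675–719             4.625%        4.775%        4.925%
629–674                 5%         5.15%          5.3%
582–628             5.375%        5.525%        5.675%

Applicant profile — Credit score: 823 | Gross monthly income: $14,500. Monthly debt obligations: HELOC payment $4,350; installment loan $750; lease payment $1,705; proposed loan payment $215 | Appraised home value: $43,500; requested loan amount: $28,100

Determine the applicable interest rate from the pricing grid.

4.4%

Credit score 823 ≥ 582; Total monthly debts = (4,350 + 750 + 1,705 + 215) = 7,020. DTI = 7,020/14,500 = 48.4% ≤ 50%
LTV: 28,100 ÷ 43,500 = 64.6%, within 80% cap
Credit 823 → row 720+; LTV 64.6% → column 63.01–73%. Grid cell → 4.4%.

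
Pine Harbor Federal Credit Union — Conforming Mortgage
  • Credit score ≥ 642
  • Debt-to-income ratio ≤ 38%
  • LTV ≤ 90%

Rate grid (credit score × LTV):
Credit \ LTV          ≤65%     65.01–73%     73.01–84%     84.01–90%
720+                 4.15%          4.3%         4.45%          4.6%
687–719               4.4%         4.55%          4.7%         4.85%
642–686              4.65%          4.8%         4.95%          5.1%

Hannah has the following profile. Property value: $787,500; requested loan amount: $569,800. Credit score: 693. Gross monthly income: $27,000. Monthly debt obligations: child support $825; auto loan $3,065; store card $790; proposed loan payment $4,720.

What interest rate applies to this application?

4.55%

Credit score 693 ≥ 642; Total monthly debts = (825 + 3,065 + 790 + 4,720) = 9,400. Debt-to-income = 9,400/27,000 = 34.8% — meets 38% limit
LTV: 569,800 ÷ 787,500 = 72.4%, within 90% cap
Row: 693 falls in 687–719. Column: 72.4% falls in 65.01–73%. Rate = 4.55%.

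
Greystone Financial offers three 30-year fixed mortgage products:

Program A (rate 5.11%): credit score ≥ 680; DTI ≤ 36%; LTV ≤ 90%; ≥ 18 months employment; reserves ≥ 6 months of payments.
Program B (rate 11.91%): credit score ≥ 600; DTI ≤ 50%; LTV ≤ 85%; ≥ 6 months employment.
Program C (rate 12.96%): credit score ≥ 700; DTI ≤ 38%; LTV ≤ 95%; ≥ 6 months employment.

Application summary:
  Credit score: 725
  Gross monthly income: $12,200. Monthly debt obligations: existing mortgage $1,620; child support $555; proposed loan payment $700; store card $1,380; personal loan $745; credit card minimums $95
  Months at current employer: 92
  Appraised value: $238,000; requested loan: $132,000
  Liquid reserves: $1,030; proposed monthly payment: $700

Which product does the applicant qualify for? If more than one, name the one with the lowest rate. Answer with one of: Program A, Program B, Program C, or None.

Total debts = (1,620 + 555 + 700 + 1,380 + 745 + 95) = 5,095; DTI = 5,095/12,200 = 41.8%.
LTV = 132,000/238,000 = 55.5%.
Reserves = 1,030/700 = 1.5 months.
Program A: score 725 ≥ 680; DTI 41.8% > 36%; LTV 55.5% ≤ 90%; employment 92 ≥ 18 mo; reserves 1.5 < 6 mo → does not qualify.
Program B: score 725 ≥ 600; DTI 41.8% ≤ 50%; LTV 55.5% ≤ 85%; employment 92 ≥ 6 mo → qualifies.
Program C: score 725 ≥ 700; DTI 41.8% > 38%; LTV 55.5% ≤ 95%; employment 92 ≥ 6 mo → does not qualify.

Program B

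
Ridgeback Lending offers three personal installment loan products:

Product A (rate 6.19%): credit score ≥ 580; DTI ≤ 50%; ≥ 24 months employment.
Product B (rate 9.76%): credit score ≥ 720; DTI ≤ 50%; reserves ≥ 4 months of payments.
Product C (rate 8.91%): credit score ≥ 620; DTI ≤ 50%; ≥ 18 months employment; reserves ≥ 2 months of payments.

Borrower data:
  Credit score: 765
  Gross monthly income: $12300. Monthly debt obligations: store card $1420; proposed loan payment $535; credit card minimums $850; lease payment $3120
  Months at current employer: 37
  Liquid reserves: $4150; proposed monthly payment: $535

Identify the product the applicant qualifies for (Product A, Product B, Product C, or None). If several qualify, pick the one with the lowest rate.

Product A

Total debts = (1,420 + 535 + 850 + 3,120) = 5,925; DTI = 5,925/12,300 = 48.2%.
Reserves = 4,150/535 = 7.8 months.
Product A: score 765 ≥ 580; DTI 48.2% ≤ 50%; employment 37 ≥ 24 mo → qualifies.
Product B: score 765 ≥ 720; DTI 48.2% ≤ 50%; reserves 7.8 ≥ 4 mo → qualifies.
Product C: score 765 ≥ 620; DTI 48.2% ≤ 50%; employment 37 ≥ 18 mo; reserves 7.8 ≥ 2 mo → qualifies.
Qualifying: Product A, Product B, Product C. Lowest rate is 6.19% → Product A.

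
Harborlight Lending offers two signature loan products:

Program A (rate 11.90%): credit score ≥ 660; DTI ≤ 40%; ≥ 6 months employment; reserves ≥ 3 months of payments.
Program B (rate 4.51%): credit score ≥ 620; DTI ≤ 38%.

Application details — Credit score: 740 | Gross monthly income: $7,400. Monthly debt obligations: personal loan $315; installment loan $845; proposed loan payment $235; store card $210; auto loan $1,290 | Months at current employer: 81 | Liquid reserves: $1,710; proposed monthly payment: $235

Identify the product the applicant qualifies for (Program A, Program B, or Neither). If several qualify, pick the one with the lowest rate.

Total debts = (315 + 845 + 235 + 210 + 1,290) = 2,895; DTI = 2,895/7,400 = 39.1%.
Reserves = 1,710/235 = 7.3 months.
Program A: score 740 ≥ 660; DTI 39.1% ≤ 40%; employment 81 ≥ 6 mo; reserves 7.3 ≥ 3 mo → qualifies.
Program B: score 740 ≥ 620; DTI 39.1% > 38% → does not qualify.

Program A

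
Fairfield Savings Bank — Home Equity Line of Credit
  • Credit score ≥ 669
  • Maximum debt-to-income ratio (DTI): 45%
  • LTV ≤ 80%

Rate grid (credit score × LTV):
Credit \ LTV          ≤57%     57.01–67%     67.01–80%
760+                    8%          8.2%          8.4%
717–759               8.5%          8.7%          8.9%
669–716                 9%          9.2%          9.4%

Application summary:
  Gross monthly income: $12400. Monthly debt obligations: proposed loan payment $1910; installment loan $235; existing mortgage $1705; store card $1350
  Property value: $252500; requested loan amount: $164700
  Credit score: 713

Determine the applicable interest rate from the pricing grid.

9.2%

Credit score 713 ≥ 669; Total monthly debts = (1,910 + 235 + 1,705 + 1,350) = 5,200. Debt-to-income = 5,200/12,400 = 41.9% — meets 45% limit
LTV: 164,700 ÷ 252,500 = 65.2%, within 80% cap
Score 713 is in the 669–716 band; LTV 65.2% is in the 57.01–67% band → 9.2%.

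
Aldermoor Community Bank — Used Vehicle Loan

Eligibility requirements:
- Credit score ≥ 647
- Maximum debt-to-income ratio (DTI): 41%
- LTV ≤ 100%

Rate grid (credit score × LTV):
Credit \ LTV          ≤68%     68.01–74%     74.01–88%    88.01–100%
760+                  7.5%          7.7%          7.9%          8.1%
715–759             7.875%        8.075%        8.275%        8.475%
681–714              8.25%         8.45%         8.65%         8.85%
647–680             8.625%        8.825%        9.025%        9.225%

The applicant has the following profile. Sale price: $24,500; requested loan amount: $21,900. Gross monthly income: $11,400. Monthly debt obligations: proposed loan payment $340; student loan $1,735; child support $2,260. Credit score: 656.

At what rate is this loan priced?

9.225%

Credit score 656 ≥ 647; Total monthly debts = (340 + 1,735 + 2,260) = 4,335. DTI: 4,335 ÷ 11,400 = 38%, within the 41% cap
LTV: 21,900 ÷ 24,500 = 89.4%, within 100% cap
Score 656 is in the 647–680 band; LTV 89.4% is in the 88.01–100% band → 9.225%.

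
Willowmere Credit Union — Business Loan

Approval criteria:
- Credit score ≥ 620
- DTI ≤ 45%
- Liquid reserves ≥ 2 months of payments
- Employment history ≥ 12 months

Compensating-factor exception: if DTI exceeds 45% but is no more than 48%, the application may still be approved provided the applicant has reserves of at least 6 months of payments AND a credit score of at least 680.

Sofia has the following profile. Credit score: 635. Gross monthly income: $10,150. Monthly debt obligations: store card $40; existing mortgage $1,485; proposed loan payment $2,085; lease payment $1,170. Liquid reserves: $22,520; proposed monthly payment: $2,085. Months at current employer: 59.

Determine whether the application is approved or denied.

Credit score 635 ≥ 620 (meets base)
Total debts = (40 + 1,485 + 2,085 + 1,170) = 4,780. DTI: 4,780 ÷ 10,150 = 47.1%, over the 45% base limit.
Liquid reserves cover 22,520/2,085 = 10.8 months — ≥ 2 required
Employment 59 ≥ 12 months
47.1% falls in the override range (45%–48%), so the compensating-factor test applies.
Reserves 10.8 ≥ 6 months; credit score 635 < 680.
Compensating-factor requirement not fully met.

Denied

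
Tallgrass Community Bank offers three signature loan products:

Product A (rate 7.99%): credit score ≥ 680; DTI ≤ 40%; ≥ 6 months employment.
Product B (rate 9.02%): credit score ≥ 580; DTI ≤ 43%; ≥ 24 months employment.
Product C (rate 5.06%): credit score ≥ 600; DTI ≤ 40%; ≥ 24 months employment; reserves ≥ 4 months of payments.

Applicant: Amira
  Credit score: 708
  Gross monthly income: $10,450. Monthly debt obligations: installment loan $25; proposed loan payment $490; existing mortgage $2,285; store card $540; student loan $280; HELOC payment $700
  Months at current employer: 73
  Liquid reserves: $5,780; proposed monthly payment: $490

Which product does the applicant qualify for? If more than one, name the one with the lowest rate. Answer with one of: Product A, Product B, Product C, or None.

Total debts = (25 + 490 + 2,285 + 540 + 280 + 700) = 4,320; DTI = 4,320/10,450 = 41.3%.
Reserves = 5,780/490 = 11.8 months.
Product A: score 708 ≥ 680; DTI 41.3% > 40%; employment 73 ≥ 6 mo → does not qualify.
Product B: score 708 ≥ 580; DTI 41.3% ≤ 43%; employment 73 ≥ 24 mo → qualifies.
Product C: score 708 ≥ 600; DTI 41.3% > 40%; employment 73 ≥ 24 mo; reserves 11.8 ≥ 4 mo → does not qualify.

Product B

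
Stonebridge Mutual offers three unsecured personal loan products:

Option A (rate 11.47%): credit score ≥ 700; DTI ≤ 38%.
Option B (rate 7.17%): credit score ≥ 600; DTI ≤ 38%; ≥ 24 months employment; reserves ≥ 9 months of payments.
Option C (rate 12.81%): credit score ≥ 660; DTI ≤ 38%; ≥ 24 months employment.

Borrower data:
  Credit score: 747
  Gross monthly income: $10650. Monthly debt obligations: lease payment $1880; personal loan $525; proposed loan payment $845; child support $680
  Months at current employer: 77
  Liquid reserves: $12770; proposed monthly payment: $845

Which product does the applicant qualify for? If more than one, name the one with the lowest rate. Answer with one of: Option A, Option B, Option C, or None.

Total debts = (1,880 + 525 + 845 + 680) = 3,930; DTI = 3,930/10,650 = 36.9%.
Reserves = 12,770/845 = 15.1 months.
Option A: score 747 ≥ 700; DTI 36.9% ≤ 38% → qualifies.
Option B: score 747 ≥ 600; DTI 36.9% ≤ 38%; employment 77 ≥ 24 mo; reserves 15.1 ≥ 9 mo → qualifies.
Option C: score 747 ≥ 660; DTI 36.9% ≤ 38%; employment 77 ≥ 24 mo → qualifies.
Qualifying: Option A, Option B, Option C. Lowest rate is 7.17% → Option B.

Option B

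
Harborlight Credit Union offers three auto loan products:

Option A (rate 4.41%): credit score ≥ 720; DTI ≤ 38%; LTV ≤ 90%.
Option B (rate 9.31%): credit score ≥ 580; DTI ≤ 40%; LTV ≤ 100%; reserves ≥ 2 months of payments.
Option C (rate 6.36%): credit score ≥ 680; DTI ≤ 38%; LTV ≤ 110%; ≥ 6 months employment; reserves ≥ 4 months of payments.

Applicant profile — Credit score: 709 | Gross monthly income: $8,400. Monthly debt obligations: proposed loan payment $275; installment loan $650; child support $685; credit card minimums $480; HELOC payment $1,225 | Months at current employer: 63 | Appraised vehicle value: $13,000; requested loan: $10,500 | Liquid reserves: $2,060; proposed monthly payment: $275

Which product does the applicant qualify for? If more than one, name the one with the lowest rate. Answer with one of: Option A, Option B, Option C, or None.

Total debts = (275 + 650 + 685 + 480 + 1,225) = 3,315; DTI = 3,315/8,400 = 39.5%.
LTV = 10,500/13,000 = 80.8%.
Reserves = 2,060/275 = 7.5 months.
Option A: score 709 < 720; DTI 39.5% > 38%; LTV 80.8% ≤ 90% → does not qualify.
Option B: score 709 ≥ 580; DTI 39.5% ≤ 40%; LTV 80.8% ≤ 100%; reserves 7.5 ≥ 2 mo → qualifies.
Option C: score 709 ≥ 680; DTI 39.5% > 38%; LTV 80.8% ≤ 110%; employment 63 ≥ 6 mo; reserves 7.5 ≥ 4 mo → does not qualify.

Option B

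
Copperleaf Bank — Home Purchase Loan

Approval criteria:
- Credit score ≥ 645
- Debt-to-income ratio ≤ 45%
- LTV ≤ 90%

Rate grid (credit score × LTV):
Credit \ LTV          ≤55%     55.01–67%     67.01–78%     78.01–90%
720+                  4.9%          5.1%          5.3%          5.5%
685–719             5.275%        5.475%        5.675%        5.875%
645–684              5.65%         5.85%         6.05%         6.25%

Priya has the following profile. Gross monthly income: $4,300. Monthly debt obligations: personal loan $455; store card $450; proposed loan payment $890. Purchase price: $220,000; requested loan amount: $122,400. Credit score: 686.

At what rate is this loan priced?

5.475%

Credit score 686 ≥ 645; Total monthly debts = (455 + 450 + 890) = 1,795. Debt-to-income = 1,795/4,300 = 41.7% — meets 45% limit
Loan-to-value = 122,400/220,000 = 55.6% — pass (90% max)
Row: 686 falls in 685–719. Column: 55.6% falls in 55.01–67%. Rate = 5.475%.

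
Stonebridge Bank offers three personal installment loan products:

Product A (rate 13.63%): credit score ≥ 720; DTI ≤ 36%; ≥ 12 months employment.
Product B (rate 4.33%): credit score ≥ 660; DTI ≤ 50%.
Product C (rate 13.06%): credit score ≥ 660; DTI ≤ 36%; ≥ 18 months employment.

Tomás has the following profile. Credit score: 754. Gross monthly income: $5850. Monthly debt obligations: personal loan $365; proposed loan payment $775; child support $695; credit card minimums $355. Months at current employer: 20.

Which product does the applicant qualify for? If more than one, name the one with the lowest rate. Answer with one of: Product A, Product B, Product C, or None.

Total debts = (365 + 775 + 695 + 355) = 2,190; DTI = 2,190/5,850 = 37.4%.
Product A: score 754 ≥ 720; DTI 37.4% > 36%; employment 20 ≥ 12 mo → does not qualify.
Product B: score 754 ≥ 660; DTI 37.4% ≤ 50% → qualifies.
Product C: score 754 ≥ 660; DTI 37.4% > 36%; employment 20 ≥ 18 mo → does not qualify.

Product B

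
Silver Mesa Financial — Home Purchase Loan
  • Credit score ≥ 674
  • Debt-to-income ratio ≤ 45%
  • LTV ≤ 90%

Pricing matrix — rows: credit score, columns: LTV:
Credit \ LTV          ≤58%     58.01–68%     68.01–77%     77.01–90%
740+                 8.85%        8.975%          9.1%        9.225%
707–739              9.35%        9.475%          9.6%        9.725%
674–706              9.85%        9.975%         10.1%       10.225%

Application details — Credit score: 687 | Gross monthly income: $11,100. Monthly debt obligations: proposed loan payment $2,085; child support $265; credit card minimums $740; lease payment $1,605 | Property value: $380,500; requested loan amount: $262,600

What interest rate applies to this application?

Credit score 687 ≥ 674; Total monthly debts = (2,085 + 265 + 740 + 1,605) = 4,695. Debt-to-income = 4,695/11,100 = 42.3% — meets 45% limit
LTV: 262,600 ÷ 380,500 = 69%, within 90% cap
Credit 687 → row 674–706; LTV 69% → column 68.01–77%. Grid cell → 10.1%.

10.1%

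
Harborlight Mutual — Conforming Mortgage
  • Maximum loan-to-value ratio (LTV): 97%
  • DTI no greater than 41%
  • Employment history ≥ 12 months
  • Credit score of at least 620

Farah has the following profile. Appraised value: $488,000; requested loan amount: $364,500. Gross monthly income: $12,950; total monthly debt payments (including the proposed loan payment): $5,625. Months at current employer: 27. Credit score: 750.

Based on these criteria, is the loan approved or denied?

Loan-to-value = 364,500/488,000 = 74.7% — pass (97% max)
DTI = 5,625/12,950 = 43.4% > 41%
Employment 27 ≥ 12 months
Credit score 750 ≥ 620 (meets)
Fails on DTI.

Denied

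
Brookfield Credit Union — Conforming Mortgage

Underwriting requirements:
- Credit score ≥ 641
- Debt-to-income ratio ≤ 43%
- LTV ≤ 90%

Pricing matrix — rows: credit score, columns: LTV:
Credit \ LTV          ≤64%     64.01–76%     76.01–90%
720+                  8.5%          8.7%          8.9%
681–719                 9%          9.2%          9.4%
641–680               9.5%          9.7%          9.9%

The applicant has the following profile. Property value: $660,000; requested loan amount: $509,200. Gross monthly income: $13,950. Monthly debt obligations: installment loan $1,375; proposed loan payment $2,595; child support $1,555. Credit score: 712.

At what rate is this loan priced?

9.4%

Credit score 712 ≥ 641; Total monthly debts = (1,375 + 2,595 + 1,555) = 5,525. DTI = 5,525/13,950 = 39.6% ≤ 43%
LTV = 509,200/660,000 = 77.2% ≤ 90%
Credit 712 → row 681–719; LTV 77.2% → column 76.01–90%. Grid cell → 9.4%.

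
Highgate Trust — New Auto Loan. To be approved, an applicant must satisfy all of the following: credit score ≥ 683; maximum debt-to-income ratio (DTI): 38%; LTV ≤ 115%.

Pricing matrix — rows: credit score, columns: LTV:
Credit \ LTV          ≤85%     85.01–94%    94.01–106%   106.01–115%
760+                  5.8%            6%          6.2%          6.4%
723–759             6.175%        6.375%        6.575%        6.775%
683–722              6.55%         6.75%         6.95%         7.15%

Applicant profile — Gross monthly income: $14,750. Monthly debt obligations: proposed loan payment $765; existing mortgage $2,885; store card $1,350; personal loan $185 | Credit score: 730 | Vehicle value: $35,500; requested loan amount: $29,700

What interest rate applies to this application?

6.175%

Credit score 730 ≥ 683; Total monthly debts = (765 + 2,885 + 1,350 + 185) = 5,185. Debt-to-income = 5,185/14,750 = 35.2% — meets 38% limit
LTV = 29,700/35,500 = 83.7% ≤ 115%
Row: 730 falls in 723–759. Column: 83.7% falls in ≤85%. Rate = 6.175%.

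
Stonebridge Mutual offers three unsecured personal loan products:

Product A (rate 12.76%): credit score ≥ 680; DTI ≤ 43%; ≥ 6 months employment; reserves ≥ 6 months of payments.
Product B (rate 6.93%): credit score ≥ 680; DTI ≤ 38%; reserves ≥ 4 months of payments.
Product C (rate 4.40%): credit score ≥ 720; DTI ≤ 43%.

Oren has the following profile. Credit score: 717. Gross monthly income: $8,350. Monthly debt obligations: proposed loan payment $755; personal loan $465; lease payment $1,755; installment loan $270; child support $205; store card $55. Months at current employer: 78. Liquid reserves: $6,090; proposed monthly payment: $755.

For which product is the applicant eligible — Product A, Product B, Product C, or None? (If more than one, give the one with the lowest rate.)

Product A

Total debts = (755 + 465 + 1,755 + 270 + 205 + 55) = 3,505; DTI = 3,505/8,350 = 42%.
Reserves = 6,090/755 = 8.1 months.
Product A: score 717 ≥ 680; DTI 42% ≤ 43%; employment 78 ≥ 6 mo; reserves 8.1 ≥ 6 mo → qualifies.
Product B: score 717 ≥ 680; DTI 42% > 38%; reserves 8.1 ≥ 4 mo → does not qualify.
Product C: score 717 < 720; DTI 42% ≤ 43% → does not qualify.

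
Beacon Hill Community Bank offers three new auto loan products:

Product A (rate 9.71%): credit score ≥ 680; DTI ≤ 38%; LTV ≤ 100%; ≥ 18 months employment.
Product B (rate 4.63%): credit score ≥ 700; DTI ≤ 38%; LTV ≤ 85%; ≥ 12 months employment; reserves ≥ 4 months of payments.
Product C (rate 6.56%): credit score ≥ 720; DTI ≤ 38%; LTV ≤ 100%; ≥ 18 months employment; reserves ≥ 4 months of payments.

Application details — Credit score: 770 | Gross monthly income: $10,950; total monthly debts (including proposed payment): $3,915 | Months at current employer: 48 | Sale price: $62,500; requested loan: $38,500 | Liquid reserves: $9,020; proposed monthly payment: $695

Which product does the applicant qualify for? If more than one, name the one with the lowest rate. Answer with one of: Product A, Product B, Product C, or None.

Product B

DTI = 3,915/10,950 = 35.8%.
LTV = 38,500/62,500 = 61.6%.
Reserves = 9,020/695 = 13.0 months.
Product A: score 770 ≥ 680; DTI 35.8% ≤ 38%; LTV 61.6% ≤ 100%; employment 48 ≥ 18 mo → qualifies.
Product B: score 770 ≥ 700; DTI 35.8% ≤ 38%; LTV 61.6% ≤ 85%; employment 48 ≥ 12 mo; reserves 13.0 ≥ 4 mo → qualifies.
Product C: score 770 ≥ 720; DTI 35.8% ≤ 38%; LTV 61.6% ≤ 100%; employment 48 ≥ 18 mo; reserves 13.0 ≥ 4 mo → qualifies.
Qualifying: Product A, Product B, Product C. Lowest rate is 4.63% → Product B.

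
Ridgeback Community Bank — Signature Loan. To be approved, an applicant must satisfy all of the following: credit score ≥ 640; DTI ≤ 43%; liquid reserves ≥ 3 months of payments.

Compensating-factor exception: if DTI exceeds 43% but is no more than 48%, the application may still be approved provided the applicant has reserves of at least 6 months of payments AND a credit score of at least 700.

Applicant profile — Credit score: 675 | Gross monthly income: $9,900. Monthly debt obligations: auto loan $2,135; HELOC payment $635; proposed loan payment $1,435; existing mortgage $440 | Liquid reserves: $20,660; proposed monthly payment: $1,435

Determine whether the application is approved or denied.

Denied

Credit score 675 ≥ 640 (meets base)
Total debts = (2,135 + 635 + 1,435 + 440) = 4,645. DTI = 4,645/9,900 = 46.9% > 43% — standard DTI limit exceeded.
Reserves = 20,660/1,435 = 14.4 months ≥ 3
DTI 46.9% is within the 43%–48% exception band; checking compensating factors.
Reserves 14.4 ≥ 6 months; credit score 675 < 700.
Compensating-factor requirement not fully met.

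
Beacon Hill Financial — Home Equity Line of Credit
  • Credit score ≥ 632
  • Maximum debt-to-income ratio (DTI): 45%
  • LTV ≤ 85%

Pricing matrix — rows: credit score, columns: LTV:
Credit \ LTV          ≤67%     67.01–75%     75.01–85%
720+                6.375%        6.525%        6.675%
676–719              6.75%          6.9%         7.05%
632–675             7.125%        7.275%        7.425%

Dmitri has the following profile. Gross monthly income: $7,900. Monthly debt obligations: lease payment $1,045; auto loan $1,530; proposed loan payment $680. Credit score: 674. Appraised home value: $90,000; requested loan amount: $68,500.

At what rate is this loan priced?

Credit score 674 ≥ 632; Total monthly debts = (1,045 + 1,530 + 680) = 3,255. Debt-to-income = 3,255/7,900 = 41.2% — meets 45% limit
LTV = 68,500/90,000 = 76.1% ≤ 85%
Credit 674 → row 632–675; LTV 76.1% → column 75.01–85%. Grid cell → 7.425%.

7.425%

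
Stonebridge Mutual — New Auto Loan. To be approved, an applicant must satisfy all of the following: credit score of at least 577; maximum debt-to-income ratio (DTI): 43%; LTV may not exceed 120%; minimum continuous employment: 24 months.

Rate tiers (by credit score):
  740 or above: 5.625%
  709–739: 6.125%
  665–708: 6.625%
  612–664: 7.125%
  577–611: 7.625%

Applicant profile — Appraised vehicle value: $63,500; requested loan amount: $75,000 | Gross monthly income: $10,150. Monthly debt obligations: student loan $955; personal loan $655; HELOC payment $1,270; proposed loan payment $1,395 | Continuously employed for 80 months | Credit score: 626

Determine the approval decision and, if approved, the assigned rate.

Credit score 626 ≥ 577 (meets minimum)
Total monthly debts = (955 + 655 + 1,270 + 1,395) = 4,275. DTI: 4,275 ÷ 10,150 = 42.1%, within the 43% cap
Employment 80 ≥ 24 months
LTV: 75,000 ÷ 63,500 = 118.1%, within 120% cap
All requirements met. Score 626 falls in the 612–664 tier → 7.125%.

Approved at 7.125%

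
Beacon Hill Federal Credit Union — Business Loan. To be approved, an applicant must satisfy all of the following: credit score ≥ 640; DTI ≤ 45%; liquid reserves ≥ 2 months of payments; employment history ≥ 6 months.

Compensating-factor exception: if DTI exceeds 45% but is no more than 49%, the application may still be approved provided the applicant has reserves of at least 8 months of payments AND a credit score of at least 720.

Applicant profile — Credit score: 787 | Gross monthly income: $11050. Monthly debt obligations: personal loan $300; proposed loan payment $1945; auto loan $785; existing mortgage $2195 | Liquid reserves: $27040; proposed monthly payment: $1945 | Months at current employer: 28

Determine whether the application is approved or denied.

Approved

Credit score 787 ≥ 640 (meets base)
Total debts = (300 + 1,945 + 785 + 2,195) = 5,225. DTI: 5,225 ÷ 11,050 = 47.3%, over the 45% base limit.
Reserves: 27,040 ÷ 1,945 = 13.9 months (meets 2-month minimum)
Employment 28 ≥ 6 months
DTI 47.3% is within the 45%–49% exception band; checking compensating factors.
Reserves 13.9 ≥ 8 months; credit score 787 ≥ 720.
Both compensating conditions met → exception applies.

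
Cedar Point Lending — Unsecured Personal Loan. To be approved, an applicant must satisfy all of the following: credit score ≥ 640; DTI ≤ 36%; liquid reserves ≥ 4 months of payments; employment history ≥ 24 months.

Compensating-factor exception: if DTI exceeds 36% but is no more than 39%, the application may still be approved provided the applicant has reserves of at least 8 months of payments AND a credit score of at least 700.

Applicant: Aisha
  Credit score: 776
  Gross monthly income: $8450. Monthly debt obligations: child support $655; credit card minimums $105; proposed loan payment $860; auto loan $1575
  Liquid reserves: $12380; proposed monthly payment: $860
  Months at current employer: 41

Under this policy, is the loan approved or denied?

Credit score 776 ≥ 640 (meets base)
Total debts = (655 + 105 + 860 + 1,575) = 3,195. DTI: 3,195 ÷ 8,450 = 37.8%, over the 36% base limit.
Liquid reserves cover 12,380/860 = 14.4 months — ≥ 4 required
Employment 41 ≥ 24 months
DTI 37.8% is within the 36%–39% exception band; checking compensating factors.
Reserves 14.4 ≥ 8 months; credit score 776 ≥ 700.
Both override conditions satisfied; DTI exception granted.

Approved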